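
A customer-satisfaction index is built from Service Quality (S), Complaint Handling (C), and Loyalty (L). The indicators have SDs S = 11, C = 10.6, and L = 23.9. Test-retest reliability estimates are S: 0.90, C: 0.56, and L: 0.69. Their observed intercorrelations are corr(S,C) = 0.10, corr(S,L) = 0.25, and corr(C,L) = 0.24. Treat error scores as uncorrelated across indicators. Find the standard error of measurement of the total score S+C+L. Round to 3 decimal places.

Var(total) = 804.57 + 276.373 = 1080.94.
True-score variance = 565.956 + 276.373 = 842.33, so reliability = 0.7793.
Error variance = 1080.94 − 842.33 = 238.614; SEM = √238.614 = 15.447.

15.447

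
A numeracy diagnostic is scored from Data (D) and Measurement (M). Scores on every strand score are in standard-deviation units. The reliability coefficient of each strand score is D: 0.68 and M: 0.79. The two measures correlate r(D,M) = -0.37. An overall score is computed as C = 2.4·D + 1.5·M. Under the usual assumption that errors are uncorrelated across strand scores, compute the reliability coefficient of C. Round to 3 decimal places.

0.567

Var(C) = 2.4² + 1.5² + 2·[3.6·(-0.37)] = 8.01 − 2.664 = 5.346.
Under uncorrelated errors the observed covariances equal the true-score covariances, so only the own-variance terms attenuate.
True-score variance = [2.4²·0.68 + 1.5²·0.79] − 2.664 = 5.6943 − 2.664 = 3.0303.
Reliability = 3.0303 / 5.346 = 0.567.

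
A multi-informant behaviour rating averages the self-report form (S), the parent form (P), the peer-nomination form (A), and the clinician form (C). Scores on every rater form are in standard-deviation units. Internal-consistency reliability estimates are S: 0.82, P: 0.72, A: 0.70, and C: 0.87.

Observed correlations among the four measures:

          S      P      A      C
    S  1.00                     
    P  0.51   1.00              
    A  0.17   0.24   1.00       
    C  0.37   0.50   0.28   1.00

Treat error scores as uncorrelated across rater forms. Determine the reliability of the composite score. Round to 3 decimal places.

Var(S+P+A+C) = 4 + 2·[0.51 + 0.17 + 0.37 + 0.24 + 0.50 + 0.28] = 4 + 4.14 = 8.14.
Under uncorrelated errors the observed covariances equal the true-score covariances, so only the own-variance terms attenuate.
True-score variance = [0.82 + 0.72 + 0.70 + 0.87] + 4.14 = 3.11 + 4.14 = 7.25.
Reliability = 7.25 / 8.14 = 0.891.

0.891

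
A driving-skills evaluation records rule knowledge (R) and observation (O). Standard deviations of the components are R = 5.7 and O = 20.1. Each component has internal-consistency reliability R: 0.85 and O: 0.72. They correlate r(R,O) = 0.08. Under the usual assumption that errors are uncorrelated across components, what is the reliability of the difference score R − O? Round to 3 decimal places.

0.718

Var(R−O) = 5.7² + 20.1² − 2·5.7·20.1·0.08 = 436.5 − 18.3312 = 418.169.
Under uncorrelated errors the observed covariances equal the true-score covariances, so only the own-variance terms attenuate.
True-score variance = [5.7²·0.85 + 20.1²·0.72] − 18.3312 = 318.504 − 18.3312 = 300.172.
Reliability = 300.172 / 418.169 = 0.718.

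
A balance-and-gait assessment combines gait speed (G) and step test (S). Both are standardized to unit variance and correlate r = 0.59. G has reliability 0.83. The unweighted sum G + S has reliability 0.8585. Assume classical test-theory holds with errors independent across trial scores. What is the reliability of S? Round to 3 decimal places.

0.720

Var(G+S) = 2 + 2·0.59 = 3.180.
True-score variance = ρ_G + ρ_S + 2·0.59, so 0.8585 = (0.83 + ρ_S + 1.18) / 3.180.
ρ_S = 0.8585·3.180 − 0.83 − 1.18 = 0.720.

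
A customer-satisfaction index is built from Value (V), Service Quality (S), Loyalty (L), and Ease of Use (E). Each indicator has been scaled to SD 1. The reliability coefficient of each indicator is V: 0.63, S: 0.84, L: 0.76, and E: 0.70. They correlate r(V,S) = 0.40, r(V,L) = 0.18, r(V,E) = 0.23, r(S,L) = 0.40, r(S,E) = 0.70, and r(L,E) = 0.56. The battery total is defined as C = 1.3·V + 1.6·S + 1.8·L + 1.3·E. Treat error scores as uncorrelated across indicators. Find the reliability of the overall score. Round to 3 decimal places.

0.886

Var(C) = 1.3² + 1.6² + 1.8² + 1.3² + 2·[2.08·0.40 + 2.34·0.18 + 1.69·0.23 + 2.88·0.40 + 2.08·0.70 + 2.34·0.56] = 9.18 + 11.1206 = 20.3006.
With uncorrelated errors the cross-covariances are all true-score covariance, so they carry over unchanged; only the diagonal terms shrink to ρᵢσᵢ².
True-score variance = [1.3²·0.63 + 1.6²·0.84 + 1.8²·0.76 + 1.3²·0.70] + 11.1206 = 6.8605 + 11.1206 = 17.9811.
Reliability = 17.9811 / 20.3006 = 0.886.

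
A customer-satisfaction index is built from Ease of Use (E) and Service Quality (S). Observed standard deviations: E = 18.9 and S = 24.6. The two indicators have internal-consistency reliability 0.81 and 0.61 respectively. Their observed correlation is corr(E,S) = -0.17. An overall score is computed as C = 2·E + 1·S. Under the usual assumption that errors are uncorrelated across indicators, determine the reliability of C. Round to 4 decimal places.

Var(C) = 2²·18.9² + 24.6² + 2·[2·18.9·24.6·(-0.17)] = 2034 − 316.159 = 1717.84.
With uncorrelated errors the cross-covariances are all true-score covariance, so they carry over unchanged; only the diagonal terms shrink to ρᵢσᵢ².
True-score variance = [2²·18.9²·0.81 + 24.6²·0.61] − 316.159 = 1526.51 − 316.159 = 1210.35.
Reliability = 1210.35 / 1717.84 = 0.7046.

0.7046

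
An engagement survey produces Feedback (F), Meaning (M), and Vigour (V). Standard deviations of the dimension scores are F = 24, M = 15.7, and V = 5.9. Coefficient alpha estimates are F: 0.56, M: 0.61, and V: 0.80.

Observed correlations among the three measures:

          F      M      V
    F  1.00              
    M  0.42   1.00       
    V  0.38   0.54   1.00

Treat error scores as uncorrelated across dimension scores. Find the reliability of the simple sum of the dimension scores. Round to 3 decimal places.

Var(F+M+V) = 24² + 15.7² + 5.9² + 2·[24·15.7·0.42 + 24·5.9·0.38 + 15.7·5.9·0.54] = 857.3 + 524.168 = 1381.47.
Because errors are independent across components, Cov(Tᵢ,Tⱼ) = Cov(Xᵢ,Xⱼ); the off-diagonal part of the true-score variance is the same as above.
True-score variance = [24²·0.56 + 15.7²·0.61 + 5.9²·0.80] + 524.168 = 500.767 + 524.168 = 1024.94.
Reliability = 1024.94 / 1381.47 = 0.742.

0.742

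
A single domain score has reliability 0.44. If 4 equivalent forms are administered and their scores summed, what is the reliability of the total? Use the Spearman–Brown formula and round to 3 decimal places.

0.759

ρ_k = kρ / (1 + (k−1)ρ) = 4·0.44 / (1 + 3·0.44) = 1.760 / 2.320 = 0.759.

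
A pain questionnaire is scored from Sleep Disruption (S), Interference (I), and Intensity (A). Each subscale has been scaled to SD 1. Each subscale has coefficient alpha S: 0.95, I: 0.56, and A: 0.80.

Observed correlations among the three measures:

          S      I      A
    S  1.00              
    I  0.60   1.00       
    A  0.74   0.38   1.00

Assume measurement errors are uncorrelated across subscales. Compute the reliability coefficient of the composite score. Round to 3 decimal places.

0.893

Var(S+I+A) = 3 + 2·[0.60 + 0.74 + 0.38] = 3 + 3.44 = 6.44.
With uncorrelated errors the cross-covariances are all true-score covariance, so they carry over unchanged; only the diagonal terms shrink to ρᵢσᵢ².
True-score variance = [0.95 + 0.56 + 0.80] + 3.44 = 2.31 + 3.44 = 5.75.
Reliability = 5.75 / 6.44 = 0.893.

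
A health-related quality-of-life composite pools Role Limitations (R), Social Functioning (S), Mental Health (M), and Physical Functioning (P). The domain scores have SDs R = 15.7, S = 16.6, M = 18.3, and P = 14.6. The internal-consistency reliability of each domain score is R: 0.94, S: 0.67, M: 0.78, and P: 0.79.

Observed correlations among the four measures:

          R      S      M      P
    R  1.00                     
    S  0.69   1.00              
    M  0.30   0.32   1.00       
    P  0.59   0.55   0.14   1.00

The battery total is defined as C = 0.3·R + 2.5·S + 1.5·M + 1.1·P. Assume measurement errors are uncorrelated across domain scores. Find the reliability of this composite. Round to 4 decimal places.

0.8347

Var(C) = 0.3²·15.7² + 2.5²·16.6² + 1.5²·18.3² + 1.1²·14.6² + 2·[0.75·15.7·16.6·0.69 + 0.45·15.7·18.3·0.30 + 0.33·15.7·14.6·0.59 + 3.75·16.6·18.3·0.32 + 2.75·16.6·14.6·0.55 + 1.65·18.3·14.6·0.14] = 2755.86 + 2022.22 = 4778.08.
Under uncorrelated errors the observed covariances equal the true-score covariances, so only the own-variance terms attenuate.
True-score variance = [0.3²·15.7²·0.94 + 2.5²·16.6²·0.67 + 1.5²·18.3²·0.78 + 1.1²·14.6²·0.79] + 2022.22 = 1966.25 + 2022.22 = 3988.47.
Reliability = 3988.47 / 4778.08 = 0.8347.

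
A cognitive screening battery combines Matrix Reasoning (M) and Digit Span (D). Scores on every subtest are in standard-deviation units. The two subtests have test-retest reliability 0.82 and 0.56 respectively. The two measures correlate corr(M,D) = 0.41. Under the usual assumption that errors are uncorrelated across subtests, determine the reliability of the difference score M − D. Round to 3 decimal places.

Var(M−D) = 1 + 1 − 2·0.41 = 2 − 0.82 = 1.18.
With uncorrelated errors the cross-covariances are all true-score covariance, so they carry over unchanged; only the diagonal terms shrink to ρᵢσᵢ².
True-score variance = [0.82 + 0.56] − 0.82 = 1.38 − 0.82 = 0.56.
Reliability = 0.56 / 1.18 = 0.475.

0.475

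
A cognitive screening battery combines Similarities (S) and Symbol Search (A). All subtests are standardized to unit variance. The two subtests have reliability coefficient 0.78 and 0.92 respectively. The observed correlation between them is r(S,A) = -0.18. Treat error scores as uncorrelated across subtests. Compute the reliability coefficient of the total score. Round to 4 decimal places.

Var(S+A) = 2 + 2·[(-0.18)] = 2 − 0.36 = 1.64.
Because errors are independent across components, Cov(Tᵢ,Tⱼ) = Cov(Xᵢ,Xⱼ); the off-diagonal part of the true-score variance is the same as above.
True-score variance = [0.78 + 0.92] − 0.36 = 1.7 − 0.36 = 1.34.
Reliability = 1.34 / 1.64 = 0.8171.

0.8171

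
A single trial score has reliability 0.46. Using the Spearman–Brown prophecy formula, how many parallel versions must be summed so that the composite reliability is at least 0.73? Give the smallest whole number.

k ≥ ρ*(1−ρ₁)/(ρ₁(1−ρ*)) = 0.73·0.54 / (0.46·0.27) = 3.174.
Smallest integer k = 4.

4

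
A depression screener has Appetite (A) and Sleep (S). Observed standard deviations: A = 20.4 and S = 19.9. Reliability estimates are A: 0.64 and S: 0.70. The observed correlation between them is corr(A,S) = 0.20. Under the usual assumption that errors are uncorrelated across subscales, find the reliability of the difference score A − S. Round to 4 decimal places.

Var(A−S) = 20.4² + 19.9² − 2·20.4·19.9·0.20 = 812.17 − 162.384 = 649.786.
With uncorrelated errors the cross-covariances are all true-score covariance, so they carry over unchanged; only the diagonal terms shrink to ρᵢσᵢ².
True-score variance = [20.4²·0.64 + 19.9²·0.70] − 162.384 = 543.549 − 162.384 = 381.165.
Reliability = 381.165 / 649.786 = 0.5866.

0.5866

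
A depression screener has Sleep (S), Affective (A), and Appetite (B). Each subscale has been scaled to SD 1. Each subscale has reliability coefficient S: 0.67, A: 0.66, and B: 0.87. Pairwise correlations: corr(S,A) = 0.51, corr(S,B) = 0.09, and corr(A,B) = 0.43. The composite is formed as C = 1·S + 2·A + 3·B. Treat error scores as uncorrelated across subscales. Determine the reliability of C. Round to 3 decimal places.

0.868

Var(C) = 1 + 2² + 3² + 2·[2·0.51 + 3·0.09 + 6·0.43] = 14 + 7.74 = 21.74.
Under uncorrelated errors the observed covariances equal the true-score covariances, so only the own-variance terms attenuate.
True-score variance = [0.67 + 2²·0.66 + 3²·0.87] + 7.74 = 11.14 + 7.74 = 18.88.
Reliability = 18.88 / 21.74 = 0.868.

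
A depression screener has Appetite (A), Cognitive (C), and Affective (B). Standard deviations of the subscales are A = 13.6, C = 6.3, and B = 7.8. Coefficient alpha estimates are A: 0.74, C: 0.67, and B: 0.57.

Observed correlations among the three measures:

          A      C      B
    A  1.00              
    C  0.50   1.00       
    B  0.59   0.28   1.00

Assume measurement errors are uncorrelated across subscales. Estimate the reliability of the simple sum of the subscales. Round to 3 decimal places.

Var(A+C+B) = 13.6² + 6.3² + 7.8² + 2·[13.6·6.3·0.50 + 13.6·7.8·0.59 + 6.3·7.8·0.28] = 285.49 + 238.373 = 523.863.
Because errors are independent across components, Cov(Tᵢ,Tⱼ) = Cov(Xᵢ,Xⱼ); the off-diagonal part of the true-score variance is the same as above.
True-score variance = [13.6²·0.74 + 6.3²·0.67 + 7.8²·0.57] + 238.373 = 198.141 + 238.373 = 436.514.
Reliability = 436.514 / 523.863 = 0.833.

0.833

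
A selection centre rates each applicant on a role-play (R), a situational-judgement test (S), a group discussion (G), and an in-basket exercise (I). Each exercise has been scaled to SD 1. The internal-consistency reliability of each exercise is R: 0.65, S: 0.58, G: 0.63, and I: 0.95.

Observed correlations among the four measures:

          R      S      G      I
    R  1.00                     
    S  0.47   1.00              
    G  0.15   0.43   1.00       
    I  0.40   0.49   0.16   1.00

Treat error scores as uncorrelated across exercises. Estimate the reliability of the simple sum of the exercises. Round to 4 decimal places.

Var(R+S+G+I) = 4 + 2·[0.47 + 0.15 + 0.40 + 0.43 + 0.49 + 0.16] = 4 + 4.2 = 8.2.
Under uncorrelated errors the observed covariances equal the true-score covariances, so only the own-variance terms attenuate.
True-score variance = [0.65 + 0.58 + 0.63 + 0.95] + 4.2 = 2.81 + 4.2 = 7.01.
Reliability = 7.01 / 8.2 = 0.8549.

0.8549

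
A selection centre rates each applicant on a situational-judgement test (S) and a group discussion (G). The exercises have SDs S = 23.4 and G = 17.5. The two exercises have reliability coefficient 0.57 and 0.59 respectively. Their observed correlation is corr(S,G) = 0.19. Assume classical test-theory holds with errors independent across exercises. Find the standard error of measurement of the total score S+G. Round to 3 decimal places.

19.000

Var(total) = 853.81 + 155.61 = 1009.42.
True-score variance = 492.797 + 155.61 = 648.407, so reliability = 0.6424.
Error variance = 1009.42 − 648.407 = 361.013; SEM = √361.013 = 19.000.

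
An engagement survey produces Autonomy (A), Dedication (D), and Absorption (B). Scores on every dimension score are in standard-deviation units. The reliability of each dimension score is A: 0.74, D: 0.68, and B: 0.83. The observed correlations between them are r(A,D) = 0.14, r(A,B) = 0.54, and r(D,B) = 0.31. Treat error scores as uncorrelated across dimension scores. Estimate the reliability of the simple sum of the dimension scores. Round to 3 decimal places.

0.849

Var(A+D+B) = 3 + 2·[0.14 + 0.54 + 0.31] = 3 + 1.98 = 4.98.
Under uncorrelated errors the observed covariances equal the true-score covariances, so only the own-variance terms attenuate.
True-score variance = [0.74 + 0.68 + 0.83] + 1.98 = 2.25 + 1.98 = 4.23.
Reliability = 4.23 / 4.98 = 0.849.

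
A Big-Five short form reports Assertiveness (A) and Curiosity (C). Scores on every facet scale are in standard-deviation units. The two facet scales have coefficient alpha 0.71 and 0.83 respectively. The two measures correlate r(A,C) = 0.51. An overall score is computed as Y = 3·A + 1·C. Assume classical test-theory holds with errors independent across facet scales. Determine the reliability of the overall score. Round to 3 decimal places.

0.787

Var(Y) = 3² + 1 + 2·[3·0.51] = 10 + 3.06 = 13.06.
With uncorrelated errors the cross-covariances are all true-score covariance, so they carry over unchanged; only the diagonal terms shrink to ρᵢσᵢ².
True-score variance = [3²·0.71 + 0.83] + 3.06 = 7.22 + 3.06 = 10.28.
Reliability = 10.28 / 13.06 = 0.787.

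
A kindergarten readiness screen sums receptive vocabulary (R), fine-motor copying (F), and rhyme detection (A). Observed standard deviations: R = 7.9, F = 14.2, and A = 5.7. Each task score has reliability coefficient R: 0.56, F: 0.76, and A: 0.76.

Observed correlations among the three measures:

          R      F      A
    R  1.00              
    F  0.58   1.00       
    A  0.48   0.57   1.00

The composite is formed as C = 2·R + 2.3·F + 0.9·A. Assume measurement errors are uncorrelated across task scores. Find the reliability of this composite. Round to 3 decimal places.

Var(C) = 2²·7.9² + 2.3²·14.2² + 0.9²·5.7² + 2·[4.6·7.9·14.2·0.58 + 1.8·7.9·5.7·0.48 + 2.07·14.2·5.7·0.57] = 1342.63 + 867.407 = 2210.04.
With uncorrelated errors the cross-covariances are all true-score covariance, so they carry over unchanged; only the diagonal terms shrink to ρᵢσᵢ².
True-score variance = [2²·7.9²·0.56 + 2.3²·14.2²·0.76 + 0.9²·5.7²·0.76] + 867.407 = 970.473 + 867.407 = 1837.88.
Reliability = 1837.88 / 2210.04 = 0.832.

0.832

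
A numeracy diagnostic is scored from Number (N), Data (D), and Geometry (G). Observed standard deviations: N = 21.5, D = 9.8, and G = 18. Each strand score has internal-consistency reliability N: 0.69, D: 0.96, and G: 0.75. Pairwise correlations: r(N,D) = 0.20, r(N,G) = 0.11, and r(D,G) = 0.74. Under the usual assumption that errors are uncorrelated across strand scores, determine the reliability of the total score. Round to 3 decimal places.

0.826

Var(N+D+G) = 21.5² + 9.8² + 18² + 2·[21.5·9.8·0.20 + 21.5·18·0.11 + 9.8·18·0.74] = 882.29 + 430.492 = 1312.78.
With uncorrelated errors the cross-covariances are all true-score covariance, so they carry over unchanged; only the diagonal terms shrink to ρᵢσᵢ².
True-score variance = [21.5²·0.69 + 9.8²·0.96 + 18²·0.75] + 430.492 = 654.151 + 430.492 = 1084.64.
Reliability = 1084.64 / 1312.78 = 0.826.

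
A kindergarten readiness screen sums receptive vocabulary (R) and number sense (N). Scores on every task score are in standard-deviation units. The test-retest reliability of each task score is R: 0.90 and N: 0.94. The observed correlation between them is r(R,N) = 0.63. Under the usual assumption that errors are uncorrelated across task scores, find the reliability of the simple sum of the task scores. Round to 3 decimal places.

0.951

Var(R+N) = 2 + 2·[0.63] = 2 + 1.26 = 3.26.
Under uncorrelated errors the observed covariances equal the true-score covariances, so only the own-variance terms attenuate.
True-score variance = [0.90 + 0.94] + 1.26 = 1.84 + 1.26 = 3.1.
Reliability = 3.1 / 3.26 = 0.951.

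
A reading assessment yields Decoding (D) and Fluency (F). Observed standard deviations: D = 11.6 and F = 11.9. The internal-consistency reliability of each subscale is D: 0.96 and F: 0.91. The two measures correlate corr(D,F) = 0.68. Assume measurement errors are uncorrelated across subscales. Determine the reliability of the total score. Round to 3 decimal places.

Var(D+F) = 11.6² + 11.9² + 2·[11.6·11.9·0.68] = 276.17 + 187.734 = 463.904.
With uncorrelated errors the cross-covariances are all true-score covariance, so they carry over unchanged; only the diagonal terms shrink to ρᵢσᵢ².
True-score variance = [11.6²·0.96 + 11.9²·0.91] + 187.734 = 258.043 + 187.734 = 445.777.
Reliability = 445.777 / 463.904 = 0.961.

0.961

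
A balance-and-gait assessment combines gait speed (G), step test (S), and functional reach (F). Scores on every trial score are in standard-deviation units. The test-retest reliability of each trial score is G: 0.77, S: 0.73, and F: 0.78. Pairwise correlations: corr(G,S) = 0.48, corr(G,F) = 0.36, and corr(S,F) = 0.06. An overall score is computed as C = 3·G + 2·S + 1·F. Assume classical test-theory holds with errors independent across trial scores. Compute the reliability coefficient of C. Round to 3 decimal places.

0.848

Var(C) = 3² + 2² + 1 + 2·[6·0.48 + 3·0.36 + 2·0.06] = 14 + 8.16 = 22.16.
Because errors are independent across components, Cov(Tᵢ,Tⱼ) = Cov(Xᵢ,Xⱼ); the off-diagonal part of the true-score variance is the same as above.
True-score variance = [3²·0.77 + 2²·0.73 + 0.78] + 8.16 = 10.63 + 8.16 = 18.79.
Reliability = 18.79 / 22.16 = 0.848.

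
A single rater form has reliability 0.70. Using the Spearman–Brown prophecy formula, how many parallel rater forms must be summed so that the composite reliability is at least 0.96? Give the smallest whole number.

11

k ≥ ρ*(1−ρ₁)/(ρ₁(1−ρ*)) = 0.96·0.30 / (0.70·0.04) = 10.286.
Smallest integer k = 11.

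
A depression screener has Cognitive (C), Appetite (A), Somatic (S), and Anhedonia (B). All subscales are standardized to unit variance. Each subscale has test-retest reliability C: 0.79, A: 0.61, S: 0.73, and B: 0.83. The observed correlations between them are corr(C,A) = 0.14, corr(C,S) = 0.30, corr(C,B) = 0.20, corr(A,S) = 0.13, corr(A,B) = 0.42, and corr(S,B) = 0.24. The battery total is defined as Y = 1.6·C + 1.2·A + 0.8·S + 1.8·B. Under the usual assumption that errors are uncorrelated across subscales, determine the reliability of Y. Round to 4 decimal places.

Var(Y) = 1.6² + 1.2² + 0.8² + 1.8² + 2·[1.92·0.14 + 1.28·0.30 + 2.88·0.20 + 0.96·0.13 + 2.16·0.42 + 1.44·0.24] = 7.88 + 5.2128 = 13.0928.
Under uncorrelated errors the observed covariances equal the true-score covariances, so only the own-variance terms attenuate.
True-score variance = [1.6²·0.79 + 1.2²·0.61 + 0.8²·0.73 + 1.8²·0.83] + 5.2128 = 6.0572 + 5.2128 = 11.27.
Reliability = 11.27 / 13.0928 = 0.8608.

0.8608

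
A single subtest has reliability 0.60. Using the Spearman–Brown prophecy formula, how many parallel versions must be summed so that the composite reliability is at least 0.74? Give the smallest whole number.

k ≥ ρ*(1−ρ₁)/(ρ₁(1−ρ*)) = 0.74·0.40 / (0.60·0.26) = 1.897.
Smallest integer k = 2.

2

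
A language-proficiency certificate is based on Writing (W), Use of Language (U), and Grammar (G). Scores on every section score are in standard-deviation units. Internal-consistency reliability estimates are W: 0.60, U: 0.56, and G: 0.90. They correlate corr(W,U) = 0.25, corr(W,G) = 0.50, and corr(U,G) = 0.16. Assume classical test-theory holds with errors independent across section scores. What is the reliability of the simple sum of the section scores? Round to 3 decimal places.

0.805

Var(W+U+G) = 3 + 2·[0.25 + 0.50 + 0.16] = 3 + 1.82 = 4.82.
Because errors are independent across components, Cov(Tᵢ,Tⱼ) = Cov(Xᵢ,Xⱼ); the off-diagonal part of the true-score variance is the same as above.
True-score variance = [0.60 + 0.56 + 0.90] + 1.82 = 2.06 + 1.82 = 3.88.
Reliability = 3.88 / 4.82 = 0.805.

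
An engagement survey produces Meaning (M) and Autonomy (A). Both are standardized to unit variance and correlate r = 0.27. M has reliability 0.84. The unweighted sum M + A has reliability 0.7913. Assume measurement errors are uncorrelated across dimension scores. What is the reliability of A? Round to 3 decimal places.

Var(M+A) = 2 + 2·0.27 = 2.540.
True-score variance = ρ_M + ρ_A + 2·0.27, so 0.7913 = (0.84 + ρ_A + 0.54) / 2.540.
ρ_A = 0.7913·2.540 − 0.84 − 0.54 = 0.630.

0.630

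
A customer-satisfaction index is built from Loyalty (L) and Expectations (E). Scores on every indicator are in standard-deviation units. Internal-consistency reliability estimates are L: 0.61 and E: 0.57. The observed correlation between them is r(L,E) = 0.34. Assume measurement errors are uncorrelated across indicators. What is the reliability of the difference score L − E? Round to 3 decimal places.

Var(L−E) = 1 + 1 − 2·0.34 = 2 − 0.68 = 1.32.
Because errors are independent across components, Cov(Tᵢ,Tⱼ) = Cov(Xᵢ,Xⱼ); the off-diagonal part of the true-score variance is the same as above.
True-score variance = [0.61 + 0.57] − 0.68 = 1.18 − 0.68 = 0.5.
Reliability = 0.5 / 1.32 = 0.379.

0.379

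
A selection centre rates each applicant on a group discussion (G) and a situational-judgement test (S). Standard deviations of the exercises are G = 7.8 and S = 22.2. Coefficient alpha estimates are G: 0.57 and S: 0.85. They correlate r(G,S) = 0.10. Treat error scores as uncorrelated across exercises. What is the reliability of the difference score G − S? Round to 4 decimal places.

0.8072

Var(G−S) = 7.8² + 22.2² − 2·7.8·22.2·0.10 = 553.68 − 34.632 = 519.048.
With uncorrelated errors the cross-covariances are all true-score covariance, so they carry over unchanged; only the diagonal terms shrink to ρᵢσᵢ².
True-score variance = [7.8²·0.57 + 22.2²·0.85] − 34.632 = 453.593 − 34.632 = 418.961.
Reliability = 418.961 / 519.048 = 0.8072.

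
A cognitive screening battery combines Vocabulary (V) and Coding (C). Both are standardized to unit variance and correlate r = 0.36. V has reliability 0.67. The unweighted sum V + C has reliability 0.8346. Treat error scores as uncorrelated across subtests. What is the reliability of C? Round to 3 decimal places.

0.880

Var(V+C) = 2 + 2·0.36 = 2.720.
True-score variance = ρ_V + ρ_C + 2·0.36, so 0.8346 = (0.67 + ρ_C + 0.72) / 2.720.
ρ_C = 0.8346·2.720 − 0.67 − 0.72 = 0.880.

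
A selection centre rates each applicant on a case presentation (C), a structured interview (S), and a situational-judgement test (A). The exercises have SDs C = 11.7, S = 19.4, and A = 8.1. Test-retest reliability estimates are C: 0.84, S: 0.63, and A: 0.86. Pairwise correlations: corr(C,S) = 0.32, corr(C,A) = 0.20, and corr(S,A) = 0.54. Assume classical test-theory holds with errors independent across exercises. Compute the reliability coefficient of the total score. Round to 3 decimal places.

Var(C+S+A) = 11.7² + 19.4² + 8.1² + 2·[11.7·19.4·0.32 + 11.7·8.1·0.20 + 19.4·8.1·0.54] = 578.86 + 352.886 = 931.746.
Under uncorrelated errors the observed covariances equal the true-score covariances, so only the own-variance terms attenuate.
True-score variance = [11.7²·0.84 + 19.4²·0.63 + 8.1²·0.86] + 352.886 = 408.519 + 352.886 = 761.405.
Reliability = 761.405 / 931.746 = 0.817.

0.817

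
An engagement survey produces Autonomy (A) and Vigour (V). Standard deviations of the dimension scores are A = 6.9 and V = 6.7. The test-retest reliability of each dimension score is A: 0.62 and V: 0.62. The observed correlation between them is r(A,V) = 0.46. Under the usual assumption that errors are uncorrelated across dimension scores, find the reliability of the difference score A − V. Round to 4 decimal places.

Var(A−V) = 6.9² + 6.7² − 2·6.9·6.7·0.46 = 92.5 − 42.5316 = 49.9684.
Under uncorrelated errors the observed covariances equal the true-score covariances, so only the own-variance terms attenuate.
True-score variance = [6.9²·0.62 + 6.7²·0.62] − 42.5316 = 57.35 − 42.5316 = 14.8184.
Reliability = 14.8184 / 49.9684 = 0.2966.

0.2966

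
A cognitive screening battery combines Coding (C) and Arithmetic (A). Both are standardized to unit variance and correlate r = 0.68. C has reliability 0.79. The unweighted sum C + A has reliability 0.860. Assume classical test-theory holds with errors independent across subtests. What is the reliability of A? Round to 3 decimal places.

0.740

Var(C+A) = 2 + 2·0.68 = 3.360.
True-score variance = ρ_C + ρ_A + 2·0.68, so 0.860 = (0.79 + ρ_A + 1.36) / 3.360.
ρ_A = 0.860·3.360 − 0.79 − 1.36 = 0.740.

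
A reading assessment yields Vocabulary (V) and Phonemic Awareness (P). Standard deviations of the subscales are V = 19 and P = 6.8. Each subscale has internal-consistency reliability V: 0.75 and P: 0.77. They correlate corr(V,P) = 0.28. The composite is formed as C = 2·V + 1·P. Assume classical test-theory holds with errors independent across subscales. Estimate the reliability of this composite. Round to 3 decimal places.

0.773

Var(C) = 2²·19² + 6.8² + 2·[2·19·6.8·0.28] = 1490.24 + 144.704 = 1634.94.
With uncorrelated errors the cross-covariances are all true-score covariance, so they carry over unchanged; only the diagonal terms shrink to ρᵢσᵢ².
True-score variance = [2²·19²·0.75 + 6.8²·0.77] + 144.704 = 1118.6 + 144.704 = 1263.31.
Reliability = 1263.31 / 1634.94 = 0.773.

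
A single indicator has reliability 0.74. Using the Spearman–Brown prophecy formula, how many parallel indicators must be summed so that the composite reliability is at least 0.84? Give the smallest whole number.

k ≥ ρ*(1−ρ₁)/(ρ₁(1−ρ*)) = 0.84·0.26 / (0.74·0.16) = 1.845.
Smallest integer k = 2.

2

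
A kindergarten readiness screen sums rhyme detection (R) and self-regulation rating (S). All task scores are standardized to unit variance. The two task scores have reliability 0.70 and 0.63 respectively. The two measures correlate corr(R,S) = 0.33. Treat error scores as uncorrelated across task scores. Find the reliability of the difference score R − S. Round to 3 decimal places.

0.500

Var(R−S) = 1 + 1 − 2·0.33 = 2 − 0.66 = 1.34.
With uncorrelated errors the cross-covariances are all true-score covariance, so they carry over unchanged; only the diagonal terms shrink to ρᵢσᵢ².
True-score variance = [0.70 + 0.63] − 0.66 = 1.33 − 0.66 = 0.67.
Reliability = 0.67 / 1.34 = 0.500.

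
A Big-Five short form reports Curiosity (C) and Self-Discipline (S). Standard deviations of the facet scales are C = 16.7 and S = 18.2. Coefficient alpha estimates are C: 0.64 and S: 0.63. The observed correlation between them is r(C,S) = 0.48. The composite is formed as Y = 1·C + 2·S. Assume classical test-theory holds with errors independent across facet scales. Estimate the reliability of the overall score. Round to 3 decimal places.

0.730

Var(Y) = 16.7² + 2²·18.2² + 2·[2·16.7·18.2·0.48] = 1603.85 + 583.565 = 2187.41.
With uncorrelated errors the cross-covariances are all true-score covariance, so they carry over unchanged; only the diagonal terms shrink to ρᵢσᵢ².
True-score variance = [16.7²·0.64 + 2²·18.2²·0.63] + 583.565 = 1013.21 + 583.565 = 1596.78.
Reliability = 1596.78 / 2187.41 = 0.730.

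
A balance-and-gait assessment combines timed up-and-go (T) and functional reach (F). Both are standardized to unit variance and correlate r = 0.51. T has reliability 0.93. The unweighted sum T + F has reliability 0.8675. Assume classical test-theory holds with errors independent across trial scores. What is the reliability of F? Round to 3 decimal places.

0.670

Var(T+F) = 2 + 2·0.51 = 3.020.
True-score variance = ρ_T + ρ_F + 2·0.51, so 0.8675 = (0.93 + ρ_F + 1.02) / 3.020.
ρ_F = 0.8675·3.020 − 0.93 − 1.02 = 0.670.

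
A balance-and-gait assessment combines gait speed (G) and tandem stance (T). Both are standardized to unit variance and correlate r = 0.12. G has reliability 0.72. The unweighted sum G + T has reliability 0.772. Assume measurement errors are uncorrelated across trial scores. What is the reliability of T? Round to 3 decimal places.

Var(G+T) = 2 + 2·0.12 = 2.240.
True-score variance = ρ_G + ρ_T + 2·0.12, so 0.772 = (0.72 + ρ_T + 0.24) / 2.240.
ρ_T = 0.772·2.240 − 0.72 − 0.24 = 0.769.

0.769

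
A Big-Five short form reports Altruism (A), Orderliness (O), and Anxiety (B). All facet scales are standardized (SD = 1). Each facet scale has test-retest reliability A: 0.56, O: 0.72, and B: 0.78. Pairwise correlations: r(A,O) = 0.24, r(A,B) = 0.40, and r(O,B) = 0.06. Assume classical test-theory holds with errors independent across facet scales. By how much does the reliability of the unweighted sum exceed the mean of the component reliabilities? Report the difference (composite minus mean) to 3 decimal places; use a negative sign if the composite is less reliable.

0.100

Var(sum) = 3 + 1.4 = 4.4; true-score variance = 2.06 + 1.4 = 3.46; composite reliability = 0.7864.
Mean component reliability = 0.6867.
Difference = 0.7864 − 0.6867 = 0.100.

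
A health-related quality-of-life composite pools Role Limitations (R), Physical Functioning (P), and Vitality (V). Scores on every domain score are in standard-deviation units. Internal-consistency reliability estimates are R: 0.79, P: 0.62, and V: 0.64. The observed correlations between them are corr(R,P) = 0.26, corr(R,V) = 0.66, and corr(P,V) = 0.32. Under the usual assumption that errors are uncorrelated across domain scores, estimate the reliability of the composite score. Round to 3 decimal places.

Var(R+P+V) = 3 + 2·[0.26 + 0.66 + 0.32] = 3 + 2.48 = 5.48.
Under uncorrelated errors the observed covariances equal the true-score covariances, so only the own-variance terms attenuate.
True-score variance = [0.79 + 0.62 + 0.64] + 2.48 = 2.05 + 2.48 = 4.53.
Reliability = 4.53 / 5.48 = 0.827.

0.827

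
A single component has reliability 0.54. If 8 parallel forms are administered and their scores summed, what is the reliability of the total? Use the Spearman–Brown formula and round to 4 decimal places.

0.9038

ρ_k = kρ / (1 + (k−1)ρ) = 8·0.54 / (1 + 7·0.54) = 4.320 / 4.780 = 0.9038.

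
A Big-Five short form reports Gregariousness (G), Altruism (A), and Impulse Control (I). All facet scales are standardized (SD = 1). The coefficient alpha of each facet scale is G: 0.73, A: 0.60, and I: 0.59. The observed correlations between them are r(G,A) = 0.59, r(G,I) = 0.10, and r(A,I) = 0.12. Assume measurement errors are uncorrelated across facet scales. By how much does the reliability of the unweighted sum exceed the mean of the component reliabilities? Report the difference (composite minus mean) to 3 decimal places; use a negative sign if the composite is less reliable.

0.126

Var(sum) = 3 + 1.62 = 4.62; true-score variance = 1.92 + 1.62 = 3.54; composite reliability = 0.7662.
Mean component reliability = 0.6400.
Difference = 0.7662 − 0.6400 = 0.126.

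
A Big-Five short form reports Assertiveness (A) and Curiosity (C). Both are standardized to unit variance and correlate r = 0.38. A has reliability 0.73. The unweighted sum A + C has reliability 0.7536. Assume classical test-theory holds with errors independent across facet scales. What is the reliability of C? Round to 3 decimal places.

0.590

Var(A+C) = 2 + 2·0.38 = 2.760.
True-score variance = ρ_A + ρ_C + 2·0.38, so 0.7536 = (0.73 + ρ_C + 0.76) / 2.760.
ρ_C = 0.7536·2.760 − 0.73 − 0.76 = 0.590.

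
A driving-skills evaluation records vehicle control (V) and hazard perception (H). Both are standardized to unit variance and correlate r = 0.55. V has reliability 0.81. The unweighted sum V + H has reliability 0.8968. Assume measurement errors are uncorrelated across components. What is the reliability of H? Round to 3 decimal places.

0.870

Var(V+H) = 2 + 2·0.55 = 3.100.
True-score variance = ρ_V + ρ_H + 2·0.55, so 0.8968 = (0.81 + ρ_H + 1.10) / 3.100.
ρ_H = 0.8968·3.100 − 0.81 − 1.10 = 0.870.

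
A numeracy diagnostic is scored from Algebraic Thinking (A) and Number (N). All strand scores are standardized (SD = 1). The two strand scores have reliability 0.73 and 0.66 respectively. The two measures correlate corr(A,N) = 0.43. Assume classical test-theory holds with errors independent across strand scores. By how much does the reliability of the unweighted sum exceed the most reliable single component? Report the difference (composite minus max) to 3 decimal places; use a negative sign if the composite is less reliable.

Var(sum) = 2 + 0.86 = 2.86; true-score variance = 1.39 + 0.86 = 2.25; composite reliability = 0.7867.
Max component reliability = 0.7300.
Difference = 0.7867 − 0.7300 = 0.057.

0.057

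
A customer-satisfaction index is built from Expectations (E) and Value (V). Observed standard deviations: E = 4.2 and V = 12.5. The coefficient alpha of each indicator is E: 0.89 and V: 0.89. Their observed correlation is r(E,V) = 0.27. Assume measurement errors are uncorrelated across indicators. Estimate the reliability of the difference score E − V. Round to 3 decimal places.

0.869

Var(E−V) = 4.2² + 12.5² − 2·4.2·12.5·0.27 = 173.89 − 28.35 = 145.54.
With uncorrelated errors the cross-covariances are all true-score covariance, so they carry over unchanged; only the diagonal terms shrink to ρᵢσᵢ².
True-score variance = [4.2²·0.89 + 12.5²·0.89] − 28.35 = 154.762 − 28.35 = 126.412.
Reliability = 126.412 / 145.54 = 0.869.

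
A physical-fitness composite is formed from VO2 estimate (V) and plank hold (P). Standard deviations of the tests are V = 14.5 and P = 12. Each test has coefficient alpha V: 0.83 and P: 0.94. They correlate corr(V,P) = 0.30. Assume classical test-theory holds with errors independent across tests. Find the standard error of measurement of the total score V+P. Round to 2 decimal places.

6.66

Var(total) = 354.25 + 104.4 = 458.65.
True-score variance = 309.867 + 104.4 = 414.267, so reliability = 0.9032.
Error variance = 458.65 − 414.267 = 44.3825; SEM = √44.3825 = 6.66.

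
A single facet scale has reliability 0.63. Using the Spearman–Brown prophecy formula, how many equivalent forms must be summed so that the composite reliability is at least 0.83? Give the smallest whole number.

k ≥ ρ*(1−ρ₁)/(ρ₁(1−ρ*)) = 0.83·0.37 / (0.63·0.17) = 2.867.
Smallest integer k = 3.

3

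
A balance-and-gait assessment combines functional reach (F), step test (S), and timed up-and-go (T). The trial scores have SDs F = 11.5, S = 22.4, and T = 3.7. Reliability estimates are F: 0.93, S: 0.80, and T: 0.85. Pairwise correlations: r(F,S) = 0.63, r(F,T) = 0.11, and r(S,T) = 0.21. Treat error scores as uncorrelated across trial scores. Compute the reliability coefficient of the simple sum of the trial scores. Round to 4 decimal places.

Var(F+S+T) = 11.5² + 22.4² + 3.7² + 2·[11.5·22.4·0.63 + 11.5·3.7·0.11 + 22.4·3.7·0.21] = 647.7 + 368.747 = 1016.45.
With uncorrelated errors the cross-covariances are all true-score covariance, so they carry over unchanged; only the diagonal terms shrink to ρᵢσᵢ².
True-score variance = [11.5²·0.93 + 22.4²·0.80 + 3.7²·0.85] + 368.747 = 536.037 + 368.747 = 904.784.
Reliability = 904.784 / 1016.45 = 0.8901.

0.8901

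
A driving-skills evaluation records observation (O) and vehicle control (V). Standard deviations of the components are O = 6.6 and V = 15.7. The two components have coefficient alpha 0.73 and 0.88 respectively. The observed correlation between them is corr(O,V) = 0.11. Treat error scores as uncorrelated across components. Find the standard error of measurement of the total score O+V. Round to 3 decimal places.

Var(total) = 290.05 + 22.7964 = 312.846.
True-score variance = 248.71 + 22.7964 = 271.506, so reliability = 0.8679.
Error variance = 312.846 − 271.506 = 41.34; SEM = √41.34 = 6.430.

6.430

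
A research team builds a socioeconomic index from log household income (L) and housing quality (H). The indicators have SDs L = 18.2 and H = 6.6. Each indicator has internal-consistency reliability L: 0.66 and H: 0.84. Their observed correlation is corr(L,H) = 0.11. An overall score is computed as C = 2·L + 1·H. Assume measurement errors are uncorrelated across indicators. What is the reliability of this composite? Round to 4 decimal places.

Var(C) = 2²·18.2² + 6.6² + 2·[2·18.2·6.6·0.11] = 1368.52 + 52.8528 = 1421.37.
With uncorrelated errors the cross-covariances are all true-score covariance, so they carry over unchanged; only the diagonal terms shrink to ρᵢσᵢ².
True-score variance = [2²·18.2²·0.66 + 6.6²·0.84] + 52.8528 = 911.064 + 52.8528 = 963.917.
Reliability = 963.917 / 1421.37 = 0.6782.

0.6782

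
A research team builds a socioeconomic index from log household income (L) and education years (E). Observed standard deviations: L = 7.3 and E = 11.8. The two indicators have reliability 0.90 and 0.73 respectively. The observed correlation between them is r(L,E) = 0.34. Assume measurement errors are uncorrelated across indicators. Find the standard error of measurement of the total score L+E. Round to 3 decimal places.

6.552

Var(total) = 192.53 + 58.5752 = 251.105.
True-score variance = 149.606 + 58.5752 = 208.181, so reliability = 0.8291.
Error variance = 251.105 − 208.181 = 42.9238; SEM = √42.9238 = 6.552.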